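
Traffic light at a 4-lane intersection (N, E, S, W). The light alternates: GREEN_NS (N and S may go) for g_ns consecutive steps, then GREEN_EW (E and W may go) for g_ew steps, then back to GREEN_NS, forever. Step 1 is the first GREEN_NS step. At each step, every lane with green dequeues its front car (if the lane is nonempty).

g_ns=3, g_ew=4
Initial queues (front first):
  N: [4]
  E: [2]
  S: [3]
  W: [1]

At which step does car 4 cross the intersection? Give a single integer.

Step 1 [NS]: N:car4-GO,E:wait,S:car3-GO,W:wait | queues: N=0 E=1 S=0 W=1
Step 2 [NS]: N:empty,E:wait,S:empty,W:wait | queues: N=0 E=1 S=0 W=1
Step 3 [NS]: N:empty,E:wait,S:empty,W:wait | queues: N=0 E=1 S=0 W=1
Step 4 [EW]: N:wait,E:car2-GO,S:wait,W:car1-GO | queues: N=0 E=0 S=0 W=0
Car 4 crosses at step 1

1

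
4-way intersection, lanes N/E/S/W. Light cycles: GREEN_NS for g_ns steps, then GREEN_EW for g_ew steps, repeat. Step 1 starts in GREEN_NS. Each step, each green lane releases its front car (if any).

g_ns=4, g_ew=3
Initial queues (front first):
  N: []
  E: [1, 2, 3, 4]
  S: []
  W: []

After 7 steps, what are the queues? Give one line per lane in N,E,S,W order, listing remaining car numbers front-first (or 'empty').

Step 1 [NS]: N:empty,E:wait,S:empty,W:wait | queues: N=0 E=4 S=0 W=0
Step 2 [NS]: N:empty,E:wait,S:empty,W:wait | queues: N=0 E=4 S=0 W=0
Step 3 [NS]: N:empty,E:wait,S:empty,W:wait | queues: N=0 E=4 S=0 W=0
Step 4 [NS]: N:empty,E:wait,S:empty,W:wait | queues: N=0 E=4 S=0 W=0
Step 5 [EW]: N:wait,E:car1-GO,S:wait,W:empty | queues: N=0 E=3 S=0 W=0
Step 6 [EW]: N:wait,E:car2-GO,S:wait,W:empty | queues: N=0 E=2 S=0 W=0
Step 7 [EW]: N:wait,E:car3-GO,S:wait,W:empty | queues: N=0 E=1 S=0 W=0

N: empty
E: 4
S: empty
W: empty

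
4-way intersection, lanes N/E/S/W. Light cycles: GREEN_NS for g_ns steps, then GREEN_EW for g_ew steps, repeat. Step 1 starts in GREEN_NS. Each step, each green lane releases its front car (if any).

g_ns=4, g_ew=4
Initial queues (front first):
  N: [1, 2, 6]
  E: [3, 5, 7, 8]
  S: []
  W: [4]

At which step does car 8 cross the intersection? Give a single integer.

Step 1 [NS]: N:car1-GO,E:wait,S:empty,W:wait | queues: N=2 E=4 S=0 W=1
Step 2 [NS]: N:car2-GO,E:wait,S:empty,W:wait | queues: N=1 E=4 S=0 W=1
Step 3 [NS]: N:car6-GO,E:wait,S:empty,W:wait | queues: N=0 E=4 S=0 W=1
Step 4 [NS]: N:empty,E:wait,S:empty,W:wait | queues: N=0 E=4 S=0 W=1
Step 5 [EW]: N:wait,E:car3-GO,S:wait,W:car4-GO | queues: N=0 E=3 S=0 W=0
Step 6 [EW]: N:wait,E:car5-GO,S:wait,W:empty | queues: N=0 E=2 S=0 W=0
Step 7 [EW]: N:wait,E:car7-GO,S:wait,W:empty | queues: N=0 E=1 S=0 W=0
Step 8 [EW]: N:wait,E:car8-GO,S:wait,W:empty | queues: N=0 E=0 S=0 W=0
Car 8 crosses at step 8

8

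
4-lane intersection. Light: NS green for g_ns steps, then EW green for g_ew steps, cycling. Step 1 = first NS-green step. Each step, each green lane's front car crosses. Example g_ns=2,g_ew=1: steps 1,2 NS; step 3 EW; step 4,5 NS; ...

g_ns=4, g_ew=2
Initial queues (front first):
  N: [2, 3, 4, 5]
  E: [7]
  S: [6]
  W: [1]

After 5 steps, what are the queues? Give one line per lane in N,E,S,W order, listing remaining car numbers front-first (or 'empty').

Step 1 [NS]: N:car2-GO,E:wait,S:car6-GO,W:wait | queues: N=3 E=1 S=0 W=1
Step 2 [NS]: N:car3-GO,E:wait,S:empty,W:wait | queues: N=2 E=1 S=0 W=1
Step 3 [NS]: N:car4-GO,E:wait,S:empty,W:wait | queues: N=1 E=1 S=0 W=1
Step 4 [NS]: N:car5-GO,E:wait,S:empty,W:wait | queues: N=0 E=1 S=0 W=1
Step 5 [EW]: N:wait,E:car7-GO,S:wait,W:car1-GO | queues: N=0 E=0 S=0 W=0

N: empty
E: empty
S: empty
W: empty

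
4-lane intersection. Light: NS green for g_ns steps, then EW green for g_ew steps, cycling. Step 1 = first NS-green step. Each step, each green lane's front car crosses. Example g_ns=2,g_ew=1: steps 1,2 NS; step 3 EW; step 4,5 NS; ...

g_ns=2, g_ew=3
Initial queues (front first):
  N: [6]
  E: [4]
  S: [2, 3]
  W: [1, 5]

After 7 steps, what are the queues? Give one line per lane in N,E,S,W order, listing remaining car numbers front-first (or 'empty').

Step 1 [NS]: N:car6-GO,E:wait,S:car2-GO,W:wait | queues: N=0 E=1 S=1 W=2
Step 2 [NS]: N:empty,E:wait,S:car3-GO,W:wait | queues: N=0 E=1 S=0 W=2
Step 3 [EW]: N:wait,E:car4-GO,S:wait,W:car1-GO | queues: N=0 E=0 S=0 W=1
Step 4 [EW]: N:wait,E:empty,S:wait,W:car5-GO | queues: N=0 E=0 S=0 W=0

N: empty
E: empty
S: empty
W: empty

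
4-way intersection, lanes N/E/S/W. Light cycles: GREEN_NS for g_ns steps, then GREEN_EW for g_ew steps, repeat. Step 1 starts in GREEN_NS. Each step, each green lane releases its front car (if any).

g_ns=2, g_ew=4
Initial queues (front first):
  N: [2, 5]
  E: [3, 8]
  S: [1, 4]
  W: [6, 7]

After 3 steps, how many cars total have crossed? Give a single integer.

Answer: 6

Derivation:
Step 1 [NS]: N:car2-GO,E:wait,S:car1-GO,W:wait | queues: N=1 E=2 S=1 W=2
Step 2 [NS]: N:car5-GO,E:wait,S:car4-GO,W:wait | queues: N=0 E=2 S=0 W=2
Step 3 [EW]: N:wait,E:car3-GO,S:wait,W:car6-GO | queues: N=0 E=1 S=0 W=1
Cars crossed by step 3: 6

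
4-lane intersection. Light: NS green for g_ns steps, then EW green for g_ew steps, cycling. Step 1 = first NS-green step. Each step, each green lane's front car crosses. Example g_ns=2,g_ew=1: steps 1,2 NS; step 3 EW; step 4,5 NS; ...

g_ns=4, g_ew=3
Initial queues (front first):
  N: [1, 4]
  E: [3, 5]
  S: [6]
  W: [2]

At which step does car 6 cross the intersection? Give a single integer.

Step 1 [NS]: N:car1-GO,E:wait,S:car6-GO,W:wait | queues: N=1 E=2 S=0 W=1
Step 2 [NS]: N:car4-GO,E:wait,S:empty,W:wait | queues: N=0 E=2 S=0 W=1
Step 3 [NS]: N:empty,E:wait,S:empty,W:wait | queues: N=0 E=2 S=0 W=1
Step 4 [NS]: N:empty,E:wait,S:empty,W:wait | queues: N=0 E=2 S=0 W=1
Step 5 [EW]: N:wait,E:car3-GO,S:wait,W:car2-GO | queues: N=0 E=1 S=0 W=0
Step 6 [EW]: N:wait,E:car5-GO,S:wait,W:empty | queues: N=0 E=0 S=0 W=0
Car 6 crosses at step 1

1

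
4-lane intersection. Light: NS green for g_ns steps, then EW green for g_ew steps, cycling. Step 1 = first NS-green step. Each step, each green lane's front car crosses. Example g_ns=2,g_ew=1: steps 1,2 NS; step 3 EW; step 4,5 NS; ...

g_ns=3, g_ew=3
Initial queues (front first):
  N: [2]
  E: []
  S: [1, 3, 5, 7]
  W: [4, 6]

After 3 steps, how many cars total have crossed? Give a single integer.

Answer: 4

Derivation:
Step 1 [NS]: N:car2-GO,E:wait,S:car1-GO,W:wait | queues: N=0 E=0 S=3 W=2
Step 2 [NS]: N:empty,E:wait,S:car3-GO,W:wait | queues: N=0 E=0 S=2 W=2
Step 3 [NS]: N:empty,E:wait,S:car5-GO,W:wait | queues: N=0 E=0 S=1 W=2
Cars crossed by step 3: 4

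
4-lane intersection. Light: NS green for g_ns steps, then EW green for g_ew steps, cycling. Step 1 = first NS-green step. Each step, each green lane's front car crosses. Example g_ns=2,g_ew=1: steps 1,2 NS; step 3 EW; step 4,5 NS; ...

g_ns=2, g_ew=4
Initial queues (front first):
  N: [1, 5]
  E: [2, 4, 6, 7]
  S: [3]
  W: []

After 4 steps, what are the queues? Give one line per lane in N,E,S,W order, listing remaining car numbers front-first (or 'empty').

Step 1 [NS]: N:car1-GO,E:wait,S:car3-GO,W:wait | queues: N=1 E=4 S=0 W=0
Step 2 [NS]: N:car5-GO,E:wait,S:empty,W:wait | queues: N=0 E=4 S=0 W=0
Step 3 [EW]: N:wait,E:car2-GO,S:wait,W:empty | queues: N=0 E=3 S=0 W=0
Step 4 [EW]: N:wait,E:car4-GO,S:wait,W:empty | queues: N=0 E=2 S=0 W=0

N: empty
E: 6 7
S: empty
W: empty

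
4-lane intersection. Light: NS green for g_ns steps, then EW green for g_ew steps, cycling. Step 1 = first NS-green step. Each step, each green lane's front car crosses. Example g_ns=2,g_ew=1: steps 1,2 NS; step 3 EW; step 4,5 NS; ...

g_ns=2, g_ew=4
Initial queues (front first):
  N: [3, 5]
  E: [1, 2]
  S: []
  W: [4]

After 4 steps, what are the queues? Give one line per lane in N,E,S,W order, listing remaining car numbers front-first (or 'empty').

Step 1 [NS]: N:car3-GO,E:wait,S:empty,W:wait | queues: N=1 E=2 S=0 W=1
Step 2 [NS]: N:car5-GO,E:wait,S:empty,W:wait | queues: N=0 E=2 S=0 W=1
Step 3 [EW]: N:wait,E:car1-GO,S:wait,W:car4-GO | queues: N=0 E=1 S=0 W=0
Step 4 [EW]: N:wait,E:car2-GO,S:wait,W:empty | queues: N=0 E=0 S=0 W=0

N: empty
E: empty
S: empty
W: empty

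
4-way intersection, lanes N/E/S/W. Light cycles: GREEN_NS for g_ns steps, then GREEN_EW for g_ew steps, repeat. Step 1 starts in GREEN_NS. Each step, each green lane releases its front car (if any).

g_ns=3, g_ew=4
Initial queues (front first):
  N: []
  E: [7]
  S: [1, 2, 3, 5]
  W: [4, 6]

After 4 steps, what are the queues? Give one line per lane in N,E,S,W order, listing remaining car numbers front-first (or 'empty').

Step 1 [NS]: N:empty,E:wait,S:car1-GO,W:wait | queues: N=0 E=1 S=3 W=2
Step 2 [NS]: N:empty,E:wait,S:car2-GO,W:wait | queues: N=0 E=1 S=2 W=2
Step 3 [NS]: N:empty,E:wait,S:car3-GO,W:wait | queues: N=0 E=1 S=1 W=2
Step 4 [EW]: N:wait,E:car7-GO,S:wait,W:car4-GO | queues: N=0 E=0 S=1 W=1

N: empty
E: empty
S: 5
W: 6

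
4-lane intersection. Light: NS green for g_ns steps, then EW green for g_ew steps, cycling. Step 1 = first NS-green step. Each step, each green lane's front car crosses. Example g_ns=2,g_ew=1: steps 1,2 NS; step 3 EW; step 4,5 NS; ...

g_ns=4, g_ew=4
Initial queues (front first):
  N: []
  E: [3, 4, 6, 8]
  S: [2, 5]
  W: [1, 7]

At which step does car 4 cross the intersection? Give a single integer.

Step 1 [NS]: N:empty,E:wait,S:car2-GO,W:wait | queues: N=0 E=4 S=1 W=2
Step 2 [NS]: N:empty,E:wait,S:car5-GO,W:wait | queues: N=0 E=4 S=0 W=2
Step 3 [NS]: N:empty,E:wait,S:empty,W:wait | queues: N=0 E=4 S=0 W=2
Step 4 [NS]: N:empty,E:wait,S:empty,W:wait | queues: N=0 E=4 S=0 W=2
Step 5 [EW]: N:wait,E:car3-GO,S:wait,W:car1-GO | queues: N=0 E=3 S=0 W=1
Step 6 [EW]: N:wait,E:car4-GO,S:wait,W:car7-GO | queues: N=0 E=2 S=0 W=0
Step 7 [EW]: N:wait,E:car6-GO,S:wait,W:empty | queues: N=0 E=1 S=0 W=0
Step 8 [EW]: N:wait,E:car8-GO,S:wait,W:empty | queues: N=0 E=0 S=0 W=0
Car 4 crosses at step 6

6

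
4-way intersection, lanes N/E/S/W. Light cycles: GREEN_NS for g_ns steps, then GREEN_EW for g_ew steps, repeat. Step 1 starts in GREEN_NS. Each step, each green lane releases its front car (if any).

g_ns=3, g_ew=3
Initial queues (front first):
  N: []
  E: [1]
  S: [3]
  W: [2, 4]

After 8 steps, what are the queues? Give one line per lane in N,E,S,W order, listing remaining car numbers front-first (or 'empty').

Step 1 [NS]: N:empty,E:wait,S:car3-GO,W:wait | queues: N=0 E=1 S=0 W=2
Step 2 [NS]: N:empty,E:wait,S:empty,W:wait | queues: N=0 E=1 S=0 W=2
Step 3 [NS]: N:empty,E:wait,S:empty,W:wait | queues: N=0 E=1 S=0 W=2
Step 4 [EW]: N:wait,E:car1-GO,S:wait,W:car2-GO | queues: N=0 E=0 S=0 W=1
Step 5 [EW]: N:wait,E:empty,S:wait,W:car4-GO | queues: N=0 E=0 S=0 W=0

N: empty
E: empty
S: empty
W: empty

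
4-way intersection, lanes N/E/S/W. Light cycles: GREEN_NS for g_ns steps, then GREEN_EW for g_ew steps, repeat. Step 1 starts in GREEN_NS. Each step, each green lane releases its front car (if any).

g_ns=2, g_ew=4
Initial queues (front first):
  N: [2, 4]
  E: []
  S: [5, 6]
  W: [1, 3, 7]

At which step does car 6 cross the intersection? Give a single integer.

Step 1 [NS]: N:car2-GO,E:wait,S:car5-GO,W:wait | queues: N=1 E=0 S=1 W=3
Step 2 [NS]: N:car4-GO,E:wait,S:car6-GO,W:wait | queues: N=0 E=0 S=0 W=3
Step 3 [EW]: N:wait,E:empty,S:wait,W:car1-GO | queues: N=0 E=0 S=0 W=2
Step 4 [EW]: N:wait,E:empty,S:wait,W:car3-GO | queues: N=0 E=0 S=0 W=1
Step 5 [EW]: N:wait,E:empty,S:wait,W:car7-GO | queues: N=0 E=0 S=0 W=0
Car 6 crosses at step 2

2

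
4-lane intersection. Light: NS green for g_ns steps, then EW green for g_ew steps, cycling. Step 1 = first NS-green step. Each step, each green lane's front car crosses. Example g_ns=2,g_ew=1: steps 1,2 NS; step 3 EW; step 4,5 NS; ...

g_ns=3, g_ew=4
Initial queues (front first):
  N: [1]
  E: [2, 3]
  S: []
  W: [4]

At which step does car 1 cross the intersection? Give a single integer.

Step 1 [NS]: N:car1-GO,E:wait,S:empty,W:wait | queues: N=0 E=2 S=0 W=1
Step 2 [NS]: N:empty,E:wait,S:empty,W:wait | queues: N=0 E=2 S=0 W=1
Step 3 [NS]: N:empty,E:wait,S:empty,W:wait | queues: N=0 E=2 S=0 W=1
Step 4 [EW]: N:wait,E:car2-GO,S:wait,W:car4-GO | queues: N=0 E=1 S=0 W=0
Step 5 [EW]: N:wait,E:car3-GO,S:wait,W:empty | queues: N=0 E=0 S=0 W=0
Car 1 crosses at step 1

1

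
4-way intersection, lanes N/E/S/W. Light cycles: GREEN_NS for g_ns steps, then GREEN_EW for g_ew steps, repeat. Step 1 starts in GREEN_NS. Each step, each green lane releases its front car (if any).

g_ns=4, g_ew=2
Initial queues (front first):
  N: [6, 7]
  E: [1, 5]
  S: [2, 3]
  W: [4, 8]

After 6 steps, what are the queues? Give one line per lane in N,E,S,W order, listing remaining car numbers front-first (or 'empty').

Step 1 [NS]: N:car6-GO,E:wait,S:car2-GO,W:wait | queues: N=1 E=2 S=1 W=2
Step 2 [NS]: N:car7-GO,E:wait,S:car3-GO,W:wait | queues: N=0 E=2 S=0 W=2
Step 3 [NS]: N:empty,E:wait,S:empty,W:wait | queues: N=0 E=2 S=0 W=2
Step 4 [NS]: N:empty,E:wait,S:empty,W:wait | queues: N=0 E=2 S=0 W=2
Step 5 [EW]: N:wait,E:car1-GO,S:wait,W:car4-GO | queues: N=0 E=1 S=0 W=1
Step 6 [EW]: N:wait,E:car5-GO,S:wait,W:car8-GO | queues: N=0 E=0 S=0 W=0

N: empty
E: empty
S: empty
W: empty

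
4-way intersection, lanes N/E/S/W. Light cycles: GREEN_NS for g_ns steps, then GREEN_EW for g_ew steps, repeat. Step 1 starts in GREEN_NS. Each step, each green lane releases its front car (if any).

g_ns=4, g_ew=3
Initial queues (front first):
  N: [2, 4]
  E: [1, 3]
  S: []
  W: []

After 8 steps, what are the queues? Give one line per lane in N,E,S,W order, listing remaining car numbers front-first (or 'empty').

Step 1 [NS]: N:car2-GO,E:wait,S:empty,W:wait | queues: N=1 E=2 S=0 W=0
Step 2 [NS]: N:car4-GO,E:wait,S:empty,W:wait | queues: N=0 E=2 S=0 W=0
Step 3 [NS]: N:empty,E:wait,S:empty,W:wait | queues: N=0 E=2 S=0 W=0
Step 4 [NS]: N:empty,E:wait,S:empty,W:wait | queues: N=0 E=2 S=0 W=0
Step 5 [EW]: N:wait,E:car1-GO,S:wait,W:empty | queues: N=0 E=1 S=0 W=0
Step 6 [EW]: N:wait,E:car3-GO,S:wait,W:empty | queues: N=0 E=0 S=0 W=0

N: empty
E: empty
S: empty
W: empty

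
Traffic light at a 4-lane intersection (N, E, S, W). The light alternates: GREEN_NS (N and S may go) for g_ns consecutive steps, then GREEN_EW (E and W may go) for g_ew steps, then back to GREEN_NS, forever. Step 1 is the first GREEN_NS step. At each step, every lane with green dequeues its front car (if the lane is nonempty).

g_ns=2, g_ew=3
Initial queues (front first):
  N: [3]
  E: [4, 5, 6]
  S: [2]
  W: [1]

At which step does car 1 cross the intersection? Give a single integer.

Step 1 [NS]: N:car3-GO,E:wait,S:car2-GO,W:wait | queues: N=0 E=3 S=0 W=1
Step 2 [NS]: N:empty,E:wait,S:empty,W:wait | queues: N=0 E=3 S=0 W=1
Step 3 [EW]: N:wait,E:car4-GO,S:wait,W:car1-GO | queues: N=0 E=2 S=0 W=0
Step 4 [EW]: N:wait,E:car5-GO,S:wait,W:empty | queues: N=0 E=1 S=0 W=0
Step 5 [EW]: N:wait,E:car6-GO,S:wait,W:empty | queues: N=0 E=0 S=0 W=0
Car 1 crosses at step 3

3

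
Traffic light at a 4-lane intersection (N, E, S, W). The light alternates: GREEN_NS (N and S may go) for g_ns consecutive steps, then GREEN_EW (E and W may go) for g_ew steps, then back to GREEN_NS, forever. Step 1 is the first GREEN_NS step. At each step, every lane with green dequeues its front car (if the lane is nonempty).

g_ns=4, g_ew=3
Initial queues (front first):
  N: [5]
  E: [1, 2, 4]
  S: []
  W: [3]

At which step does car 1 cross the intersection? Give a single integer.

Step 1 [NS]: N:car5-GO,E:wait,S:empty,W:wait | queues: N=0 E=3 S=0 W=1
Step 2 [NS]: N:empty,E:wait,S:empty,W:wait | queues: N=0 E=3 S=0 W=1
Step 3 [NS]: N:empty,E:wait,S:empty,W:wait | queues: N=0 E=3 S=0 W=1
Step 4 [NS]: N:empty,E:wait,S:empty,W:wait | queues: N=0 E=3 S=0 W=1
Step 5 [EW]: N:wait,E:car1-GO,S:wait,W:car3-GO | queues: N=0 E=2 S=0 W=0
Step 6 [EW]: N:wait,E:car2-GO,S:wait,W:empty | queues: N=0 E=1 S=0 W=0
Step 7 [EW]: N:wait,E:car4-GO,S:wait,W:empty | queues: N=0 E=0 S=0 W=0
Car 1 crosses at step 5

5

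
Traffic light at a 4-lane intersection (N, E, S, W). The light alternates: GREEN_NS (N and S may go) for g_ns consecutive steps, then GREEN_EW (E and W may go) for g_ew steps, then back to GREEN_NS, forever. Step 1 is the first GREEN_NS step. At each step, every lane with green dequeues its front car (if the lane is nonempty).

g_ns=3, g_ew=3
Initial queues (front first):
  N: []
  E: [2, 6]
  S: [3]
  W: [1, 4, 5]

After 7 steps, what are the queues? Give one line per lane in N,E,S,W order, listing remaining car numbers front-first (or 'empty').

Step 1 [NS]: N:empty,E:wait,S:car3-GO,W:wait | queues: N=0 E=2 S=0 W=3
Step 2 [NS]: N:empty,E:wait,S:empty,W:wait | queues: N=0 E=2 S=0 W=3
Step 3 [NS]: N:empty,E:wait,S:empty,W:wait | queues: N=0 E=2 S=0 W=3
Step 4 [EW]: N:wait,E:car2-GO,S:wait,W:car1-GO | queues: N=0 E=1 S=0 W=2
Step 5 [EW]: N:wait,E:car6-GO,S:wait,W:car4-GO | queues: N=0 E=0 S=0 W=1
Step 6 [EW]: N:wait,E:empty,S:wait,W:car5-GO | queues: N=0 E=0 S=0 W=0

N: empty
E: empty
S: empty
W: empty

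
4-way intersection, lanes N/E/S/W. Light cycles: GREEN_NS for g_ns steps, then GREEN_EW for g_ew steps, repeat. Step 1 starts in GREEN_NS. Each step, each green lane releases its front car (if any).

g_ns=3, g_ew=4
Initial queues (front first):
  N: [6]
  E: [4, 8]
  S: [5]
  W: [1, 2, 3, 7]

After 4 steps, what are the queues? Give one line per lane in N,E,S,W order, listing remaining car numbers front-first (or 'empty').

Step 1 [NS]: N:car6-GO,E:wait,S:car5-GO,W:wait | queues: N=0 E=2 S=0 W=4
Step 2 [NS]: N:empty,E:wait,S:empty,W:wait | queues: N=0 E=2 S=0 W=4
Step 3 [NS]: N:empty,E:wait,S:empty,W:wait | queues: N=0 E=2 S=0 W=4
Step 4 [EW]: N:wait,E:car4-GO,S:wait,W:car1-GO | queues: N=0 E=1 S=0 W=3

N: empty
E: 8
S: empty
W: 2 3 7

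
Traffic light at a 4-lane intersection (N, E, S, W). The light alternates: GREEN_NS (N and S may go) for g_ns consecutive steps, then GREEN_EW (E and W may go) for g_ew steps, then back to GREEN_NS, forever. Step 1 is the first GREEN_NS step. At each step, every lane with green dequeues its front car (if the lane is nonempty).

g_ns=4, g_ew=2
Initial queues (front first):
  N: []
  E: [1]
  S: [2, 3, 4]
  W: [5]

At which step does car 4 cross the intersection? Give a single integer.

Step 1 [NS]: N:empty,E:wait,S:car2-GO,W:wait | queues: N=0 E=1 S=2 W=1
Step 2 [NS]: N:empty,E:wait,S:car3-GO,W:wait | queues: N=0 E=1 S=1 W=1
Step 3 [NS]: N:empty,E:wait,S:car4-GO,W:wait | queues: N=0 E=1 S=0 W=1
Step 4 [NS]: N:empty,E:wait,S:empty,W:wait | queues: N=0 E=1 S=0 W=1
Step 5 [EW]: N:wait,E:car1-GO,S:wait,W:car5-GO | queues: N=0 E=0 S=0 W=0
Car 4 crosses at step 3

3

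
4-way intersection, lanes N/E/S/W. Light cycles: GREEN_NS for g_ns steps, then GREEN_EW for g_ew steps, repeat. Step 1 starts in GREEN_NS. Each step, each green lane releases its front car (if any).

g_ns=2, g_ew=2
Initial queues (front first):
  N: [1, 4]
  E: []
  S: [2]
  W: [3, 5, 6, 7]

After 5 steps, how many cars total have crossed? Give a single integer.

Step 1 [NS]: N:car1-GO,E:wait,S:car2-GO,W:wait | queues: N=1 E=0 S=0 W=4
Step 2 [NS]: N:car4-GO,E:wait,S:empty,W:wait | queues: N=0 E=0 S=0 W=4
Step 3 [EW]: N:wait,E:empty,S:wait,W:car3-GO | queues: N=0 E=0 S=0 W=3
Step 4 [EW]: N:wait,E:empty,S:wait,W:car5-GO | queues: N=0 E=0 S=0 W=2
Step 5 [NS]: N:empty,E:wait,S:empty,W:wait | queues: N=0 E=0 S=0 W=2
Cars crossed by step 5: 5

Answer: 5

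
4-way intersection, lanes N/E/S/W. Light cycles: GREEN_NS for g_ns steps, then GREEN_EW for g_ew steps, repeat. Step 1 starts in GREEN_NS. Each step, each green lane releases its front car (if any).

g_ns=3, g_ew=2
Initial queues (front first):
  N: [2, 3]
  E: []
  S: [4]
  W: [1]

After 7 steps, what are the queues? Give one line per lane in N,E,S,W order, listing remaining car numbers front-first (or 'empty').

Step 1 [NS]: N:car2-GO,E:wait,S:car4-GO,W:wait | queues: N=1 E=0 S=0 W=1
Step 2 [NS]: N:car3-GO,E:wait,S:empty,W:wait | queues: N=0 E=0 S=0 W=1
Step 3 [NS]: N:empty,E:wait,S:empty,W:wait | queues: N=0 E=0 S=0 W=1
Step 4 [EW]: N:wait,E:empty,S:wait,W:car1-GO | queues: N=0 E=0 S=0 W=0

N: empty
E: empty
S: empty
W: empty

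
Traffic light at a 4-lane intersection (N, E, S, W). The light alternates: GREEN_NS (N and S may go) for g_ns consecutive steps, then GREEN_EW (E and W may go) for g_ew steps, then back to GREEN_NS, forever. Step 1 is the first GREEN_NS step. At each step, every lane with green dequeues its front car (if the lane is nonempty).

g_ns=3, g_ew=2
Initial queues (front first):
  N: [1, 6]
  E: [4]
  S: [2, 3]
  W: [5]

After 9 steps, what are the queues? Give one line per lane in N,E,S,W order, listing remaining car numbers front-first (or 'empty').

Step 1 [NS]: N:car1-GO,E:wait,S:car2-GO,W:wait | queues: N=1 E=1 S=1 W=1
Step 2 [NS]: N:car6-GO,E:wait,S:car3-GO,W:wait | queues: N=0 E=1 S=0 W=1
Step 3 [NS]: N:empty,E:wait,S:empty,W:wait | queues: N=0 E=1 S=0 W=1
Step 4 [EW]: N:wait,E:car4-GO,S:wait,W:car5-GO | queues: N=0 E=0 S=0 W=0

N: empty
E: empty
S: empty
W: empty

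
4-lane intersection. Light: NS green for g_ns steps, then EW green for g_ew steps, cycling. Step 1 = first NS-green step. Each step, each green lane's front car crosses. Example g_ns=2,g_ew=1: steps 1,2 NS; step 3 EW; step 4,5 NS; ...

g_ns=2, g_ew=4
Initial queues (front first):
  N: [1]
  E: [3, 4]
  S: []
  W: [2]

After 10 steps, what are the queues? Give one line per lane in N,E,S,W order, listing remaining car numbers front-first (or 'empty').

Step 1 [NS]: N:car1-GO,E:wait,S:empty,W:wait | queues: N=0 E=2 S=0 W=1
Step 2 [NS]: N:empty,E:wait,S:empty,W:wait | queues: N=0 E=2 S=0 W=1
Step 3 [EW]: N:wait,E:car3-GO,S:wait,W:car2-GO | queues: N=0 E=1 S=0 W=0
Step 4 [EW]: N:wait,E:car4-GO,S:wait,W:empty | queues: N=0 E=0 S=0 W=0

N: empty
E: empty
S: empty
W: empty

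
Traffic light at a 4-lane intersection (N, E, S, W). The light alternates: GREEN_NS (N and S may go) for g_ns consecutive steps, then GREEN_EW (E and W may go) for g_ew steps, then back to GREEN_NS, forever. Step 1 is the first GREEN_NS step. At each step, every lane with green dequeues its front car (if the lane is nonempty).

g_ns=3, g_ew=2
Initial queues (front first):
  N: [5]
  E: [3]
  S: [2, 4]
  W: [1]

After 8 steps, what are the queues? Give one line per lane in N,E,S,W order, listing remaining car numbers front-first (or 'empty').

Step 1 [NS]: N:car5-GO,E:wait,S:car2-GO,W:wait | queues: N=0 E=1 S=1 W=1
Step 2 [NS]: N:empty,E:wait,S:car4-GO,W:wait | queues: N=0 E=1 S=0 W=1
Step 3 [NS]: N:empty,E:wait,S:empty,W:wait | queues: N=0 E=1 S=0 W=1
Step 4 [EW]: N:wait,E:car3-GO,S:wait,W:car1-GO | queues: N=0 E=0 S=0 W=0

N: empty
E: empty
S: empty
W: empty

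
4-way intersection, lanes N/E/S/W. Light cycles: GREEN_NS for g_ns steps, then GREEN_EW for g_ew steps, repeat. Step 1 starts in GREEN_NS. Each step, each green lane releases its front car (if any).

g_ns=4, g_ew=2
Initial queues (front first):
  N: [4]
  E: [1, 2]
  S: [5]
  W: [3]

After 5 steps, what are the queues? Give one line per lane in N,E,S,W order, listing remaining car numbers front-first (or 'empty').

Step 1 [NS]: N:car4-GO,E:wait,S:car5-GO,W:wait | queues: N=0 E=2 S=0 W=1
Step 2 [NS]: N:empty,E:wait,S:empty,W:wait | queues: N=0 E=2 S=0 W=1
Step 3 [NS]: N:empty,E:wait,S:empty,W:wait | queues: N=0 E=2 S=0 W=1
Step 4 [NS]: N:empty,E:wait,S:empty,W:wait | queues: N=0 E=2 S=0 W=1
Step 5 [EW]: N:wait,E:car1-GO,S:wait,W:car3-GO | queues: N=0 E=1 S=0 W=0

N: empty
E: 2
S: empty
W: empty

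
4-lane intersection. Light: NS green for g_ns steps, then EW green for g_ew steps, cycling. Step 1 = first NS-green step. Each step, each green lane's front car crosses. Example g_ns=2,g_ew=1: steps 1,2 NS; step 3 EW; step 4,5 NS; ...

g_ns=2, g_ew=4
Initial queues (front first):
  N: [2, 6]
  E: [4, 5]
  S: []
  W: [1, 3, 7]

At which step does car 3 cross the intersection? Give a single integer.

Step 1 [NS]: N:car2-GO,E:wait,S:empty,W:wait | queues: N=1 E=2 S=0 W=3
Step 2 [NS]: N:car6-GO,E:wait,S:empty,W:wait | queues: N=0 E=2 S=0 W=3
Step 3 [EW]: N:wait,E:car4-GO,S:wait,W:car1-GO | queues: N=0 E=1 S=0 W=2
Step 4 [EW]: N:wait,E:car5-GO,S:wait,W:car3-GO | queues: N=0 E=0 S=0 W=1
Step 5 [EW]: N:wait,E:empty,S:wait,W:car7-GO | queues: N=0 E=0 S=0 W=0
Car 3 crosses at step 4

4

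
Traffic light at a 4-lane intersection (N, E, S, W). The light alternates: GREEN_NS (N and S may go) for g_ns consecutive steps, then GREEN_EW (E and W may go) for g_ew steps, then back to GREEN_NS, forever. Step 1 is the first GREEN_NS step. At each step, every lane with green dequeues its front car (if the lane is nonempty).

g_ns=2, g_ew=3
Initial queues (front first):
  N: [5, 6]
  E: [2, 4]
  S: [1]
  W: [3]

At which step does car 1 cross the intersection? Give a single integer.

Step 1 [NS]: N:car5-GO,E:wait,S:car1-GO,W:wait | queues: N=1 E=2 S=0 W=1
Step 2 [NS]: N:car6-GO,E:wait,S:empty,W:wait | queues: N=0 E=2 S=0 W=1
Step 3 [EW]: N:wait,E:car2-GO,S:wait,W:car3-GO | queues: N=0 E=1 S=0 W=0
Step 4 [EW]: N:wait,E:car4-GO,S:wait,W:empty | queues: N=0 E=0 S=0 W=0
Car 1 crosses at step 1

1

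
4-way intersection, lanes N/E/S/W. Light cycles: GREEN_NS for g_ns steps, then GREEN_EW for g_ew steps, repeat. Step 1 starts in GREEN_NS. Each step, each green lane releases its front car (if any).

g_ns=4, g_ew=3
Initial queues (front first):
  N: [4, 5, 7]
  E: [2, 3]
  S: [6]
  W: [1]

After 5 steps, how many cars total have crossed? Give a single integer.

Step 1 [NS]: N:car4-GO,E:wait,S:car6-GO,W:wait | queues: N=2 E=2 S=0 W=1
Step 2 [NS]: N:car5-GO,E:wait,S:empty,W:wait | queues: N=1 E=2 S=0 W=1
Step 3 [NS]: N:car7-GO,E:wait,S:empty,W:wait | queues: N=0 E=2 S=0 W=1
Step 4 [NS]: N:empty,E:wait,S:empty,W:wait | queues: N=0 E=2 S=0 W=1
Step 5 [EW]: N:wait,E:car2-GO,S:wait,W:car1-GO | queues: N=0 E=1 S=0 W=0
Cars crossed by step 5: 6

Answer: 6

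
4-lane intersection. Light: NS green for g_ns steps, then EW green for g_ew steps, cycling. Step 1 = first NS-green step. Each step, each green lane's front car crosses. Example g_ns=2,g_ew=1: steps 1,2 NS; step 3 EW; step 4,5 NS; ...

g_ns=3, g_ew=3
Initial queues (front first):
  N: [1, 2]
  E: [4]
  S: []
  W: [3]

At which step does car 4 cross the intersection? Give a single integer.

Step 1 [NS]: N:car1-GO,E:wait,S:empty,W:wait | queues: N=1 E=1 S=0 W=1
Step 2 [NS]: N:car2-GO,E:wait,S:empty,W:wait | queues: N=0 E=1 S=0 W=1
Step 3 [NS]: N:empty,E:wait,S:empty,W:wait | queues: N=0 E=1 S=0 W=1
Step 4 [EW]: N:wait,E:car4-GO,S:wait,W:car3-GO | queues: N=0 E=0 S=0 W=0
Car 4 crosses at step 4

4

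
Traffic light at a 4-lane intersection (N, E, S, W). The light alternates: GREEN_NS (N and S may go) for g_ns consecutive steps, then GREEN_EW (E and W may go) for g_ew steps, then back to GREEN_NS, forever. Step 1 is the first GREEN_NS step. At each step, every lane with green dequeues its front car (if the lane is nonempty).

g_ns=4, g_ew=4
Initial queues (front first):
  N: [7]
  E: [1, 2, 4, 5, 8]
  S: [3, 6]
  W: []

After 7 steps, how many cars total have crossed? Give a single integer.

Step 1 [NS]: N:car7-GO,E:wait,S:car3-GO,W:wait | queues: N=0 E=5 S=1 W=0
Step 2 [NS]: N:empty,E:wait,S:car6-GO,W:wait | queues: N=0 E=5 S=0 W=0
Step 3 [NS]: N:empty,E:wait,S:empty,W:wait | queues: N=0 E=5 S=0 W=0
Step 4 [NS]: N:empty,E:wait,S:empty,W:wait | queues: N=0 E=5 S=0 W=0
Step 5 [EW]: N:wait,E:car1-GO,S:wait,W:empty | queues: N=0 E=4 S=0 W=0
Step 6 [EW]: N:wait,E:car2-GO,S:wait,W:empty | queues: N=0 E=3 S=0 W=0
Step 7 [EW]: N:wait,E:car4-GO,S:wait,W:empty | queues: N=0 E=2 S=0 W=0
Cars crossed by step 7: 6

Answer: 6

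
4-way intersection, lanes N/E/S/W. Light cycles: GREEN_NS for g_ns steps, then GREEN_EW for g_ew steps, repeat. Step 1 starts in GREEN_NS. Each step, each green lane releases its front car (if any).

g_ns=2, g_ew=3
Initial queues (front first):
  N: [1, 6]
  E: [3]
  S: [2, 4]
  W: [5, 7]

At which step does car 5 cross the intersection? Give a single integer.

Step 1 [NS]: N:car1-GO,E:wait,S:car2-GO,W:wait | queues: N=1 E=1 S=1 W=2
Step 2 [NS]: N:car6-GO,E:wait,S:car4-GO,W:wait | queues: N=0 E=1 S=0 W=2
Step 3 [EW]: N:wait,E:car3-GO,S:wait,W:car5-GO | queues: N=0 E=0 S=0 W=1
Step 4 [EW]: N:wait,E:empty,S:wait,W:car7-GO | queues: N=0 E=0 S=0 W=0
Car 5 crosses at step 3

3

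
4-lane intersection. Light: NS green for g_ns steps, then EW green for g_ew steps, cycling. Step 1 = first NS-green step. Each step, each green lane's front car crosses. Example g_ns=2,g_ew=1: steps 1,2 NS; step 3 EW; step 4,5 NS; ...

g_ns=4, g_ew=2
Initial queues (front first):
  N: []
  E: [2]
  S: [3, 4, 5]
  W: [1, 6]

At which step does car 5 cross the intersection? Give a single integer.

Step 1 [NS]: N:empty,E:wait,S:car3-GO,W:wait | queues: N=0 E=1 S=2 W=2
Step 2 [NS]: N:empty,E:wait,S:car4-GO,W:wait | queues: N=0 E=1 S=1 W=2
Step 3 [NS]: N:empty,E:wait,S:car5-GO,W:wait | queues: N=0 E=1 S=0 W=2
Step 4 [NS]: N:empty,E:wait,S:empty,W:wait | queues: N=0 E=1 S=0 W=2
Step 5 [EW]: N:wait,E:car2-GO,S:wait,W:car1-GO | queues: N=0 E=0 S=0 W=1
Step 6 [EW]: N:wait,E:empty,S:wait,W:car6-GO | queues: N=0 E=0 S=0 W=0
Car 5 crosses at step 3

3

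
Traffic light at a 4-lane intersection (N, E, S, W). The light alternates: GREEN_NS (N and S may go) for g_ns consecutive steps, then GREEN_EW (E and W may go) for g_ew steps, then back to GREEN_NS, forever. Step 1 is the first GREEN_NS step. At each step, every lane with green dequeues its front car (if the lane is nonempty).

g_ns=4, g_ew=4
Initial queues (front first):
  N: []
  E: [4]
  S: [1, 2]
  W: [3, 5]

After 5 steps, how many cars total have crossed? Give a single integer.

Step 1 [NS]: N:empty,E:wait,S:car1-GO,W:wait | queues: N=0 E=1 S=1 W=2
Step 2 [NS]: N:empty,E:wait,S:car2-GO,W:wait | queues: N=0 E=1 S=0 W=2
Step 3 [NS]: N:empty,E:wait,S:empty,W:wait | queues: N=0 E=1 S=0 W=2
Step 4 [NS]: N:empty,E:wait,S:empty,W:wait | queues: N=0 E=1 S=0 W=2
Step 5 [EW]: N:wait,E:car4-GO,S:wait,W:car3-GO | queues: N=0 E=0 S=0 W=1
Cars crossed by step 5: 4

Answer: 4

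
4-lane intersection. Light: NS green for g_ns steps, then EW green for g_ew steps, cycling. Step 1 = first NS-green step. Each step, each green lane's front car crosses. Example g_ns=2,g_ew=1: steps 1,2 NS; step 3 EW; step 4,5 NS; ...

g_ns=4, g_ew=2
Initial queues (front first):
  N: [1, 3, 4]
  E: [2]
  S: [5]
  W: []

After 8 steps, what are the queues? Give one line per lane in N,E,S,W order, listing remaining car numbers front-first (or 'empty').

Step 1 [NS]: N:car1-GO,E:wait,S:car5-GO,W:wait | queues: N=2 E=1 S=0 W=0
Step 2 [NS]: N:car3-GO,E:wait,S:empty,W:wait | queues: N=1 E=1 S=0 W=0
Step 3 [NS]: N:car4-GO,E:wait,S:empty,W:wait | queues: N=0 E=1 S=0 W=0
Step 4 [NS]: N:empty,E:wait,S:empty,W:wait | queues: N=0 E=1 S=0 W=0
Step 5 [EW]: N:wait,E:car2-GO,S:wait,W:empty | queues: N=0 E=0 S=0 W=0

N: empty
E: empty
S: empty
W: empty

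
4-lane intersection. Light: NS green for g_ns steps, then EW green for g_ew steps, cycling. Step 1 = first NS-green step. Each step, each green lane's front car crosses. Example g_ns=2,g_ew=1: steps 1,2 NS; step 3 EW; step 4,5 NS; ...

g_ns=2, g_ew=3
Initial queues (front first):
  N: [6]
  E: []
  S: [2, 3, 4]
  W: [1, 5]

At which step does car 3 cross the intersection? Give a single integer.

Step 1 [NS]: N:car6-GO,E:wait,S:car2-GO,W:wait | queues: N=0 E=0 S=2 W=2
Step 2 [NS]: N:empty,E:wait,S:car3-GO,W:wait | queues: N=0 E=0 S=1 W=2
Step 3 [EW]: N:wait,E:empty,S:wait,W:car1-GO | queues: N=0 E=0 S=1 W=1
Step 4 [EW]: N:wait,E:empty,S:wait,W:car5-GO | queues: N=0 E=0 S=1 W=0
Step 5 [EW]: N:wait,E:empty,S:wait,W:empty | queues: N=0 E=0 S=1 W=0
Step 6 [NS]: N:empty,E:wait,S:car4-GO,W:wait | queues: N=0 E=0 S=0 W=0
Car 3 crosses at step 2

2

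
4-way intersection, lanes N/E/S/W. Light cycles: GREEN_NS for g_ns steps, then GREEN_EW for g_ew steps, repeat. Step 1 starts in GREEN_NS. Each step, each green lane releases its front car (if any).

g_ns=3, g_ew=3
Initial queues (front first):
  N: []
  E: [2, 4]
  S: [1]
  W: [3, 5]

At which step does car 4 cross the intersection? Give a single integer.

Step 1 [NS]: N:empty,E:wait,S:car1-GO,W:wait | queues: N=0 E=2 S=0 W=2
Step 2 [NS]: N:empty,E:wait,S:empty,W:wait | queues: N=0 E=2 S=0 W=2
Step 3 [NS]: N:empty,E:wait,S:empty,W:wait | queues: N=0 E=2 S=0 W=2
Step 4 [EW]: N:wait,E:car2-GO,S:wait,W:car3-GO | queues: N=0 E=1 S=0 W=1
Step 5 [EW]: N:wait,E:car4-GO,S:wait,W:car5-GO | queues: N=0 E=0 S=0 W=0
Car 4 crosses at step 5

5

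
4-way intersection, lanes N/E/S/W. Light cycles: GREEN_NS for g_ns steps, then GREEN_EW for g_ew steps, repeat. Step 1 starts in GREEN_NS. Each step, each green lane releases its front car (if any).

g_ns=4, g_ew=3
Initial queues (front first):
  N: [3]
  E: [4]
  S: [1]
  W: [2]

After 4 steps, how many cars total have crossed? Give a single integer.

Step 1 [NS]: N:car3-GO,E:wait,S:car1-GO,W:wait | queues: N=0 E=1 S=0 W=1
Step 2 [NS]: N:empty,E:wait,S:empty,W:wait | queues: N=0 E=1 S=0 W=1
Step 3 [NS]: N:empty,E:wait,S:empty,W:wait | queues: N=0 E=1 S=0 W=1
Step 4 [NS]: N:empty,E:wait,S:empty,W:wait | queues: N=0 E=1 S=0 W=1
Cars crossed by step 4: 2

Answer: 2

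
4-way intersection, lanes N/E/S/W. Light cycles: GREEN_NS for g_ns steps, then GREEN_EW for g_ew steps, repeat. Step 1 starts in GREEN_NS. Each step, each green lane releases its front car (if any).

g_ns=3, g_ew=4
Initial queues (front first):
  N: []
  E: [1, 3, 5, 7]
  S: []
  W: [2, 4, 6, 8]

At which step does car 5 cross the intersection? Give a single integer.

Step 1 [NS]: N:empty,E:wait,S:empty,W:wait | queues: N=0 E=4 S=0 W=4
Step 2 [NS]: N:empty,E:wait,S:empty,W:wait | queues: N=0 E=4 S=0 W=4
Step 3 [NS]: N:empty,E:wait,S:empty,W:wait | queues: N=0 E=4 S=0 W=4
Step 4 [EW]: N:wait,E:car1-GO,S:wait,W:car2-GO | queues: N=0 E=3 S=0 W=3
Step 5 [EW]: N:wait,E:car3-GO,S:wait,W:car4-GO | queues: N=0 E=2 S=0 W=2
Step 6 [EW]: N:wait,E:car5-GO,S:wait,W:car6-GO | queues: N=0 E=1 S=0 W=1
Step 7 [EW]: N:wait,E:car7-GO,S:wait,W:car8-GO | queues: N=0 E=0 S=0 W=0
Car 5 crosses at step 6

6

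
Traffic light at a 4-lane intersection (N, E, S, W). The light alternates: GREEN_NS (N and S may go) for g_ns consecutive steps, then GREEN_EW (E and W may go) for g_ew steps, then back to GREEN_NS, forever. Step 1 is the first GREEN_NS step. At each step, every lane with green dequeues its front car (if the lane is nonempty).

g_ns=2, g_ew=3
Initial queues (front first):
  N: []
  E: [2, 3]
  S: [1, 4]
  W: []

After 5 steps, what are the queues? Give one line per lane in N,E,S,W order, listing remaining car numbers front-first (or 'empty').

Step 1 [NS]: N:empty,E:wait,S:car1-GO,W:wait | queues: N=0 E=2 S=1 W=0
Step 2 [NS]: N:empty,E:wait,S:car4-GO,W:wait | queues: N=0 E=2 S=0 W=0
Step 3 [EW]: N:wait,E:car2-GO,S:wait,W:empty | queues: N=0 E=1 S=0 W=0
Step 4 [EW]: N:wait,E:car3-GO,S:wait,W:empty | queues: N=0 E=0 S=0 W=0

N: empty
E: empty
S: empty
W: empty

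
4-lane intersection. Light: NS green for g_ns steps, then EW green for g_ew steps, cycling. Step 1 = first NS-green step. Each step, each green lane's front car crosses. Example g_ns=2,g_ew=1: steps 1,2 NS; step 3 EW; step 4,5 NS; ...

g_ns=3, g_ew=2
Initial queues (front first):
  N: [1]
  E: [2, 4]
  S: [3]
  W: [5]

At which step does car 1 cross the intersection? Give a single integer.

Step 1 [NS]: N:car1-GO,E:wait,S:car3-GO,W:wait | queues: N=0 E=2 S=0 W=1
Step 2 [NS]: N:empty,E:wait,S:empty,W:wait | queues: N=0 E=2 S=0 W=1
Step 3 [NS]: N:empty,E:wait,S:empty,W:wait | queues: N=0 E=2 S=0 W=1
Step 4 [EW]: N:wait,E:car2-GO,S:wait,W:car5-GO | queues: N=0 E=1 S=0 W=0
Step 5 [EW]: N:wait,E:car4-GO,S:wait,W:empty | queues: N=0 E=0 S=0 W=0
Car 1 crosses at step 1

1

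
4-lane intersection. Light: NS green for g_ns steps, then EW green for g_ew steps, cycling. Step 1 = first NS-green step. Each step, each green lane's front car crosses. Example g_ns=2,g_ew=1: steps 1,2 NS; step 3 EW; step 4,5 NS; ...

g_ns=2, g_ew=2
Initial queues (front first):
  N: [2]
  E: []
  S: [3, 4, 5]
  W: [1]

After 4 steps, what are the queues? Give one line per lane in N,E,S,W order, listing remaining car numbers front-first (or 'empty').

Step 1 [NS]: N:car2-GO,E:wait,S:car3-GO,W:wait | queues: N=0 E=0 S=2 W=1
Step 2 [NS]: N:empty,E:wait,S:car4-GO,W:wait | queues: N=0 E=0 S=1 W=1
Step 3 [EW]: N:wait,E:empty,S:wait,W:car1-GO | queues: N=0 E=0 S=1 W=0
Step 4 [EW]: N:wait,E:empty,S:wait,W:empty | queues: N=0 E=0 S=1 W=0

N: empty
E: empty
S: 5
W: empty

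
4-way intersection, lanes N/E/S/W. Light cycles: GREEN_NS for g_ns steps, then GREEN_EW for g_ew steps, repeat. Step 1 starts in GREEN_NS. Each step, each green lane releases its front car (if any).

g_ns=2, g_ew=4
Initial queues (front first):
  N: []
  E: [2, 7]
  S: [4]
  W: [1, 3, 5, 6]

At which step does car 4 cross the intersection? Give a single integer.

Step 1 [NS]: N:empty,E:wait,S:car4-GO,W:wait | queues: N=0 E=2 S=0 W=4
Step 2 [NS]: N:empty,E:wait,S:empty,W:wait | queues: N=0 E=2 S=0 W=4
Step 3 [EW]: N:wait,E:car2-GO,S:wait,W:car1-GO | queues: N=0 E=1 S=0 W=3
Step 4 [EW]: N:wait,E:car7-GO,S:wait,W:car3-GO | queues: N=0 E=0 S=0 W=2
Step 5 [EW]: N:wait,E:empty,S:wait,W:car5-GO | queues: N=0 E=0 S=0 W=1
Step 6 [EW]: N:wait,E:empty,S:wait,W:car6-GO | queues: N=0 E=0 S=0 W=0
Car 4 crosses at step 1

1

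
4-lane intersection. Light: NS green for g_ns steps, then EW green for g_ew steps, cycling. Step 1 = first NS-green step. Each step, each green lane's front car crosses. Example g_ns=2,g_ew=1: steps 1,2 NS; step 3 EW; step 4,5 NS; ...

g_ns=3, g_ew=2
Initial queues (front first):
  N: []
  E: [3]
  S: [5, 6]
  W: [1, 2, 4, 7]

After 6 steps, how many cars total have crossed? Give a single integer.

Answer: 5

Derivation:
Step 1 [NS]: N:empty,E:wait,S:car5-GO,W:wait | queues: N=0 E=1 S=1 W=4
Step 2 [NS]: N:empty,E:wait,S:car6-GO,W:wait | queues: N=0 E=1 S=0 W=4
Step 3 [NS]: N:empty,E:wait,S:empty,W:wait | queues: N=0 E=1 S=0 W=4
Step 4 [EW]: N:wait,E:car3-GO,S:wait,W:car1-GO | queues: N=0 E=0 S=0 W=3
Step 5 [EW]: N:wait,E:empty,S:wait,W:car2-GO | queues: N=0 E=0 S=0 W=2
Step 6 [NS]: N:empty,E:wait,S:empty,W:wait | queues: N=0 E=0 S=0 W=2
Cars crossed by step 6: 5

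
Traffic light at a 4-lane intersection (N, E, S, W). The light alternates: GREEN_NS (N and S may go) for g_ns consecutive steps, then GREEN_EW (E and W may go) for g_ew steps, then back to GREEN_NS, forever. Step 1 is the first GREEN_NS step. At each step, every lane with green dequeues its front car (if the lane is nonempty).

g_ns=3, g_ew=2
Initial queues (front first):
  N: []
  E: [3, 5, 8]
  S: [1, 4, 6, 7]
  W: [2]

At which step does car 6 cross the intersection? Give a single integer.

Step 1 [NS]: N:empty,E:wait,S:car1-GO,W:wait | queues: N=0 E=3 S=3 W=1
Step 2 [NS]: N:empty,E:wait,S:car4-GO,W:wait | queues: N=0 E=3 S=2 W=1
Step 3 [NS]: N:empty,E:wait,S:car6-GO,W:wait | queues: N=0 E=3 S=1 W=1
Step 4 [EW]: N:wait,E:car3-GO,S:wait,W:car2-GO | queues: N=0 E=2 S=1 W=0
Step 5 [EW]: N:wait,E:car5-GO,S:wait,W:empty | queues: N=0 E=1 S=1 W=0
Step 6 [NS]: N:empty,E:wait,S:car7-GO,W:wait | queues: N=0 E=1 S=0 W=0
Step 7 [NS]: N:empty,E:wait,S:empty,W:wait | queues: N=0 E=1 S=0 W=0
Step 8 [NS]: N:empty,E:wait,S:empty,W:wait | queues: N=0 E=1 S=0 W=0
Step 9 [EW]: N:wait,E:car8-GO,S:wait,W:empty | queues: N=0 E=0 S=0 W=0
Car 6 crosses at step 3

3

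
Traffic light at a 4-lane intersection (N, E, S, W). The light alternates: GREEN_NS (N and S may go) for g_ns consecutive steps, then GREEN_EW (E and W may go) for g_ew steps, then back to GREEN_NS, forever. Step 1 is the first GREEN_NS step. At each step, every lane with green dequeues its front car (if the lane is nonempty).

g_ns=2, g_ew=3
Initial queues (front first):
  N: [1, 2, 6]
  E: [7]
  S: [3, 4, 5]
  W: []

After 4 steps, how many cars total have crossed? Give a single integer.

Answer: 5

Derivation:
Step 1 [NS]: N:car1-GO,E:wait,S:car3-GO,W:wait | queues: N=2 E=1 S=2 W=0
Step 2 [NS]: N:car2-GO,E:wait,S:car4-GO,W:wait | queues: N=1 E=1 S=1 W=0
Step 3 [EW]: N:wait,E:car7-GO,S:wait,W:empty | queues: N=1 E=0 S=1 W=0
Step 4 [EW]: N:wait,E:empty,S:wait,W:empty | queues: N=1 E=0 S=1 W=0
Cars crossed by step 4: 5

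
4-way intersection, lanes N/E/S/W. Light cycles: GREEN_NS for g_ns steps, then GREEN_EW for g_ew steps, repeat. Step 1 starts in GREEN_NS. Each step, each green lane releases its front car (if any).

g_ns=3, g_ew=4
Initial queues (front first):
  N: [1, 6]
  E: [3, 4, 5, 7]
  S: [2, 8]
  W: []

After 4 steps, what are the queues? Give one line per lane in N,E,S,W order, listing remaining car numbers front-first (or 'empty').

Step 1 [NS]: N:car1-GO,E:wait,S:car2-GO,W:wait | queues: N=1 E=4 S=1 W=0
Step 2 [NS]: N:car6-GO,E:wait,S:car8-GO,W:wait | queues: N=0 E=4 S=0 W=0
Step 3 [NS]: N:empty,E:wait,S:empty,W:wait | queues: N=0 E=4 S=0 W=0
Step 4 [EW]: N:wait,E:car3-GO,S:wait,W:empty | queues: N=0 E=3 S=0 W=0

N: empty
E: 4 5 7
S: empty
W: empty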